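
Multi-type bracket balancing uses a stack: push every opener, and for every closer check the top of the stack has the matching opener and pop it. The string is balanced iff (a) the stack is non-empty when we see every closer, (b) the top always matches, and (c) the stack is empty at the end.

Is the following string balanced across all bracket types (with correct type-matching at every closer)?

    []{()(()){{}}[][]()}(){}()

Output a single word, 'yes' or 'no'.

pos 0: push '['; stack = [
pos 1: ']' matches '['; pop; stack = (empty)
pos 2: push '{'; stack = {
pos 3: push '('; stack = {(
pos 4: ')' matches '('; pop; stack = {
pos 5: push '('; stack = {(
pos 6: push '('; stack = {((
pos 7: ')' matches '('; pop; stack = {(
pos 8: ')' matches '('; pop; stack = {
pos 9: push '{'; stack = {{
pos 10: push '{'; stack = {{{
pos 11: '}' matches '{'; pop; stack = {{
pos 12: '}' matches '{'; pop; stack = {
pos 13: push '['; stack = {[
pos 14: ']' matches '['; pop; stack = {
pos 15: push '['; stack = {[
pos 16: ']' matches '['; pop; stack = {
pos 17: push '('; stack = {(
pos 18: ')' matches '('; pop; stack = {
pos 19: '}' matches '{'; pop; stack = (empty)
pos 20: push '('; stack = (
pos 21: ')' matches '('; pop; stack = (empty)
pos 22: push '{'; stack = {
pos 23: '}' matches '{'; pop; stack = (empty)
pos 24: push '('; stack = (
pos 25: ')' matches '('; pop; stack = (empty)
end: stack empty → VALID
Verdict: properly nested → yes

Answer: yes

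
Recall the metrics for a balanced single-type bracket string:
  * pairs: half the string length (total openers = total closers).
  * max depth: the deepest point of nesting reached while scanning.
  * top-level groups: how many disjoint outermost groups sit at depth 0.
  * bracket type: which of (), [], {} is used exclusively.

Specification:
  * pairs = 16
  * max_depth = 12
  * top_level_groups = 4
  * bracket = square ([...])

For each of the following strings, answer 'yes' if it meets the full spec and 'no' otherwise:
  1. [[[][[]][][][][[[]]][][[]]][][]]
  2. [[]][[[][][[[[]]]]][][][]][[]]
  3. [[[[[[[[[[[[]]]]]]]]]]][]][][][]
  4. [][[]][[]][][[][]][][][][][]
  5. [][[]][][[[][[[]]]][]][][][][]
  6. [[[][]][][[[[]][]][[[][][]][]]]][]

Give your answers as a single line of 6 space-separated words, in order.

Answer: no no yes no no no

Derivation:
String 1 '[[[][[]][][][][[[]]][][[]]][][]]': depth seq [1 2 3 2 3 4 3 2 3 2 3 2 3 2 3 4 5 4 3 2 3 2 3 4 3 2 1 2 1 2 1 0]
  -> pairs=16 depth=5 groups=1 -> no
String 2 '[[]][[[][][[[[]]]]][][][]][[]]': depth seq [1 2 1 0 1 2 3 2 3 2 3 4 5 6 5 4 3 2 1 2 1 2 1 2 1 0 1 2 1 0]
  -> pairs=15 depth=6 groups=3 -> no
String 3 '[[[[[[[[[[[[]]]]]]]]]]][]][][][]': depth seq [1 2 3 4 5 6 7 8 9 10 11 12 11 10 9 8 7 6 5 4 3 2 1 2 1 0 1 0 1 0 1 0]
  -> pairs=16 depth=12 groups=4 -> yes
String 4 '[][[]][[]][][[][]][][][][][]': depth seq [1 0 1 2 1 0 1 2 1 0 1 0 1 2 1 2 1 0 1 0 1 0 1 0 1 0 1 0]
  -> pairs=14 depth=2 groups=10 -> no
String 5 '[][[]][][[[][[[]]]][]][][][][]': depth seq [1 0 1 2 1 0 1 0 1 2 3 2 3 4 5 4 3 2 1 2 1 0 1 0 1 0 1 0 1 0]
  -> pairs=15 depth=5 groups=8 -> no
String 6 '[[[][]][][[[[]][]][[[][][]][]]]][]': depth seq [1 2 3 2 3 2 1 2 1 2 3 4 5 4 3 4 3 2 3 4 5 4 5 4 5 4 3 4 3 2 1 0 1 0]
  -> pairs=17 depth=5 groups=2 -> no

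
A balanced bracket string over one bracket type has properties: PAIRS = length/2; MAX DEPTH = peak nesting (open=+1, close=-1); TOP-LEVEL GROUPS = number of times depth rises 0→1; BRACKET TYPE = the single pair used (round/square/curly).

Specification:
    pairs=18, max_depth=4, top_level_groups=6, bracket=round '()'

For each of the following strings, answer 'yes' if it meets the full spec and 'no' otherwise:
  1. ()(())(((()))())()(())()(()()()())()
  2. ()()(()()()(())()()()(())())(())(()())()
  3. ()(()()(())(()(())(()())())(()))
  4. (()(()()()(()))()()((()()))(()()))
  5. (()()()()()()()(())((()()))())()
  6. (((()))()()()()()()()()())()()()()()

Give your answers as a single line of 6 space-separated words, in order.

String 1 '()(())(((()))())()(())()(()()()())()': depth seq [1 0 1 2 1 0 1 2 3 4 3 2 1 2 1 0 1 0 1 2 1 0 1 0 1 2 1 2 1 2 1 2 1 0 1 0]
  -> pairs=18 depth=4 groups=8 -> no
String 2 '()()(()()()(())()()()(())())(())(()())()': depth seq [1 0 1 0 1 2 1 2 1 2 1 2 3 2 1 2 1 2 1 2 1 2 3 2 1 2 1 0 1 2 1 0 1 2 1 2 1 0 1 0]
  -> pairs=20 depth=3 groups=6 -> no
String 3 '()(()()(())(()(())(()())())(()))': depth seq [1 0 1 2 1 2 1 2 3 2 1 2 3 2 3 4 3 2 3 4 3 4 3 2 3 2 1 2 3 2 1 0]
  -> pairs=16 depth=4 groups=2 -> no
String 4 '(()(()()()(()))()()((()()))(()()))': depth seq [1 2 1 2 3 2 3 2 3 2 3 4 3 2 1 2 1 2 1 2 3 4 3 4 3 2 1 2 3 2 3 2 1 0]
  -> pairs=17 depth=4 groups=1 -> no
String 5 '(()()()()()()()(())((()()))())()': depth seq [1 2 1 2 1 2 1 2 1 2 1 2 1 2 1 2 3 2 1 2 3 4 3 4 3 2 1 2 1 0 1 0]
  -> pairs=16 depth=4 groups=2 -> no
String 6 '(((()))()()()()()()()()())()()()()()': depth seq [1 2 3 4 3 2 1 2 1 2 1 2 1 2 1 2 1 2 1 2 1 2 1 2 1 0 1 0 1 0 1 0 1 0 1 0]
  -> pairs=18 depth=4 groups=6 -> yes

Answer: no no no no no yes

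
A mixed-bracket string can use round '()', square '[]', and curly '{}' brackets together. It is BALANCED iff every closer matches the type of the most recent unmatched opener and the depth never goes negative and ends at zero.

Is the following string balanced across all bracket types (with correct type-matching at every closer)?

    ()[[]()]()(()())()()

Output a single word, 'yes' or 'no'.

Answer: yes

Derivation:
pos 0: push '('; stack = (
pos 1: ')' matches '('; pop; stack = (empty)
pos 2: push '['; stack = [
pos 3: push '['; stack = [[
pos 4: ']' matches '['; pop; stack = [
pos 5: push '('; stack = [(
pos 6: ')' matches '('; pop; stack = [
pos 7: ']' matches '['; pop; stack = (empty)
pos 8: push '('; stack = (
pos 9: ')' matches '('; pop; stack = (empty)
pos 10: push '('; stack = (
pos 11: push '('; stack = ((
pos 12: ')' matches '('; pop; stack = (
pos 13: push '('; stack = ((
pos 14: ')' matches '('; pop; stack = (
pos 15: ')' matches '('; pop; stack = (empty)
pos 16: push '('; stack = (
pos 17: ')' matches '('; pop; stack = (empty)
pos 18: push '('; stack = (
pos 19: ')' matches '('; pop; stack = (empty)
end: stack empty → VALID
Verdict: properly nested → yes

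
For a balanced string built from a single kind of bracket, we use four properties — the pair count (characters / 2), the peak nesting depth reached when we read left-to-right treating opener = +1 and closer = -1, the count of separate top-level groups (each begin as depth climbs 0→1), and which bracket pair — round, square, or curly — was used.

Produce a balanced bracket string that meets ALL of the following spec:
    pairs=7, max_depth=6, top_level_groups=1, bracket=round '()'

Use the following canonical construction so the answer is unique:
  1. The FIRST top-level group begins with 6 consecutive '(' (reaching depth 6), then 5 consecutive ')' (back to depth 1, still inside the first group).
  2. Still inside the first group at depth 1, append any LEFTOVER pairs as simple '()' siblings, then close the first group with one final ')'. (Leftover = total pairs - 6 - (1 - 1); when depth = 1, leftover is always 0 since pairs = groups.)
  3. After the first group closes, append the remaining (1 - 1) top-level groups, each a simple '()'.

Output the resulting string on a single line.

Answer: (((((()))))())

Derivation:
Spec: pairs=7 depth=6 groups=1
Leftover pairs = 7 - 6 - (1-1) = 1
First group: deep chain of depth 6 + 1 sibling pairs
Remaining 0 groups: simple '()' each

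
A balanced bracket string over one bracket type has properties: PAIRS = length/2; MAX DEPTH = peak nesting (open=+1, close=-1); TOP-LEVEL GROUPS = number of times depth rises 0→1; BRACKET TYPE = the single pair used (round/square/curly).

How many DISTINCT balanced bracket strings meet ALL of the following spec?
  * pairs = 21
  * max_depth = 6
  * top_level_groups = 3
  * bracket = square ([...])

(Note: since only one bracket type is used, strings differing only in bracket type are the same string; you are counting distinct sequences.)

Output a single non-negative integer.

Answer: 1258925664

Derivation:
Spec: pairs=21 depth=6 groups=3
Count(depth <= 6) = 2479479593
Count(depth <= 5) = 1220553929
Count(depth == 6) = 2479479593 - 1220553929 = 1258925664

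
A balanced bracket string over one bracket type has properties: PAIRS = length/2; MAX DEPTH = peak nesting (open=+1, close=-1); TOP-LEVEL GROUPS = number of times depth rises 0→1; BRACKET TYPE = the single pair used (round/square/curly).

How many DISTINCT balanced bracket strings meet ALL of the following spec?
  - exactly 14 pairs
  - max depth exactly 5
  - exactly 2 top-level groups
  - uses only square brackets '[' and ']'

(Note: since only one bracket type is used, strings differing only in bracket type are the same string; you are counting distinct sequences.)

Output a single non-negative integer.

Answer: 232297

Derivation:
Spec: pairs=14 depth=5 groups=2
Count(depth <= 5) = 383822
Count(depth <= 4) = 151525
Count(depth == 5) = 383822 - 151525 = 232297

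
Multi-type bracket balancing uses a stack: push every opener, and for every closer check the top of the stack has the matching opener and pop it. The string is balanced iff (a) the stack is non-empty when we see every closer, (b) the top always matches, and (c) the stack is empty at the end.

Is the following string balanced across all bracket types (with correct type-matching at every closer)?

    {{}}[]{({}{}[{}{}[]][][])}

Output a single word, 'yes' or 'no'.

Answer: yes

Derivation:
pos 0: push '{'; stack = {
pos 1: push '{'; stack = {{
pos 2: '}' matches '{'; pop; stack = {
pos 3: '}' matches '{'; pop; stack = (empty)
pos 4: push '['; stack = [
pos 5: ']' matches '['; pop; stack = (empty)
pos 6: push '{'; stack = {
pos 7: push '('; stack = {(
pos 8: push '{'; stack = {({
pos 9: '}' matches '{'; pop; stack = {(
pos 10: push '{'; stack = {({
pos 11: '}' matches '{'; pop; stack = {(
pos 12: push '['; stack = {([
pos 13: push '{'; stack = {([{
pos 14: '}' matches '{'; pop; stack = {([
pos 15: push '{'; stack = {([{
pos 16: '}' matches '{'; pop; stack = {([
pos 17: push '['; stack = {([[
pos 18: ']' matches '['; pop; stack = {([
pos 19: ']' matches '['; pop; stack = {(
pos 20: push '['; stack = {([
pos 21: ']' matches '['; pop; stack = {(
pos 22: push '['; stack = {([
pos 23: ']' matches '['; pop; stack = {(
pos 24: ')' matches '('; pop; stack = {
pos 25: '}' matches '{'; pop; stack = (empty)
end: stack empty → VALID
Verdict: properly nested → yes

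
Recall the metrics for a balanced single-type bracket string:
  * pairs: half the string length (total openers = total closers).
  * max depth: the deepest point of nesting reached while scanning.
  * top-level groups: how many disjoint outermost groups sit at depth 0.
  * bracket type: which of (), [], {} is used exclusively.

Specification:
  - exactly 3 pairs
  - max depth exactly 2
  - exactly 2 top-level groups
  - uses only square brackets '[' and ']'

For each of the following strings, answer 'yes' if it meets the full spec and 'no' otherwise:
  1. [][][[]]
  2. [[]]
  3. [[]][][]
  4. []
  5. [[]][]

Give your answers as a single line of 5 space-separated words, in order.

Answer: no no no no yes

Derivation:
String 1 '[][][[]]': depth seq [1 0 1 0 1 2 1 0]
  -> pairs=4 depth=2 groups=3 -> no
String 2 '[[]]': depth seq [1 2 1 0]
  -> pairs=2 depth=2 groups=1 -> no
String 3 '[[]][][]': depth seq [1 2 1 0 1 0 1 0]
  -> pairs=4 depth=2 groups=3 -> no
String 4 '[]': depth seq [1 0]
  -> pairs=1 depth=1 groups=1 -> no
String 5 '[[]][]': depth seq [1 2 1 0 1 0]
  -> pairs=3 depth=2 groups=2 -> yes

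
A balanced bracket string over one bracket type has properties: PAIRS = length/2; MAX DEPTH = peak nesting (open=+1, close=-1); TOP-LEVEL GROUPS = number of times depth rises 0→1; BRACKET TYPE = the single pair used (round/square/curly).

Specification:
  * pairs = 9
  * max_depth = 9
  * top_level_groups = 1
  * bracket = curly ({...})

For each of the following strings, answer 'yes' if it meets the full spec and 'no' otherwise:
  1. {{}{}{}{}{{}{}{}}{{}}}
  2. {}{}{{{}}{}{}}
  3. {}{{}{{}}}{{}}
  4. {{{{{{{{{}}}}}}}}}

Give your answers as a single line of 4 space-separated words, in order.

Answer: no no no yes

Derivation:
String 1 '{{}{}{}{}{{}{}{}}{{}}}': depth seq [1 2 1 2 1 2 1 2 1 2 3 2 3 2 3 2 1 2 3 2 1 0]
  -> pairs=11 depth=3 groups=1 -> no
String 2 '{}{}{{{}}{}{}}': depth seq [1 0 1 0 1 2 3 2 1 2 1 2 1 0]
  -> pairs=7 depth=3 groups=3 -> no
String 3 '{}{{}{{}}}{{}}': depth seq [1 0 1 2 1 2 3 2 1 0 1 2 1 0]
  -> pairs=7 depth=3 groups=3 -> no
String 4 '{{{{{{{{{}}}}}}}}}': depth seq [1 2 3 4 5 6 7 8 9 8 7 6 5 4 3 2 1 0]
  -> pairs=9 depth=9 groups=1 -> yes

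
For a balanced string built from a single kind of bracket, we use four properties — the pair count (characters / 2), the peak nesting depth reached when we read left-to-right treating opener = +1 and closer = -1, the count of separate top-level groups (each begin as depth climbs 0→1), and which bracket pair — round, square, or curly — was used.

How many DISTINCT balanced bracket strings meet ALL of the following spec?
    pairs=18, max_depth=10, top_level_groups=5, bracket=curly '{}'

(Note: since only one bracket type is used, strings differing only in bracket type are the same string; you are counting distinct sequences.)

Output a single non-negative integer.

Spec: pairs=18 depth=10 groups=5
Count(depth <= 10) = 33250525
Count(depth <= 9) = 33168025
Count(depth == 10) = 33250525 - 33168025 = 82500

Answer: 82500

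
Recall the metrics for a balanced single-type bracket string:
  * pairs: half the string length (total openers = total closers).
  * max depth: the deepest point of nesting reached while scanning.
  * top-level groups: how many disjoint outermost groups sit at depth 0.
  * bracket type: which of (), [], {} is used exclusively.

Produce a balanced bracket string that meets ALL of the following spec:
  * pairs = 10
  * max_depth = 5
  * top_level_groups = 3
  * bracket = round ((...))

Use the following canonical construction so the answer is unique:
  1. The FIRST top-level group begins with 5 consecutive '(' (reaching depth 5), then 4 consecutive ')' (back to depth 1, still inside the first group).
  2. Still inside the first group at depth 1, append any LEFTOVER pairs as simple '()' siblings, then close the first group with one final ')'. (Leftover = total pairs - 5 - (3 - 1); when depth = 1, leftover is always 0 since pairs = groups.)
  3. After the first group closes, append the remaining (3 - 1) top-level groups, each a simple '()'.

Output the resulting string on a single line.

Answer: ((((())))()()())()()

Derivation:
Spec: pairs=10 depth=5 groups=3
Leftover pairs = 10 - 5 - (3-1) = 3
First group: deep chain of depth 5 + 3 sibling pairs
Remaining 2 groups: simple '()' each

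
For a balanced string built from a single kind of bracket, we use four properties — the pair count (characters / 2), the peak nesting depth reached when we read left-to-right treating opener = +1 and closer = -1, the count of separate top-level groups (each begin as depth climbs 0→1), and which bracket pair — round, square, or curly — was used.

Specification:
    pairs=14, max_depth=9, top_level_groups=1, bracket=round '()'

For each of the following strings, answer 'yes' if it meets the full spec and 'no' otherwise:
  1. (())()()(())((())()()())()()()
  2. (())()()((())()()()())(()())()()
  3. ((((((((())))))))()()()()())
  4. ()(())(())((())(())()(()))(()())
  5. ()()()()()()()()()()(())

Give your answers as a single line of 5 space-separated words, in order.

Answer: no no yes no no

Derivation:
String 1 '(())()()(())((())()()())()()()': depth seq [1 2 1 0 1 0 1 0 1 2 1 0 1 2 3 2 1 2 1 2 1 2 1 0 1 0 1 0 1 0]
  -> pairs=15 depth=3 groups=8 -> no
String 2 '(())()()((())()()()())(()())()()': depth seq [1 2 1 0 1 0 1 0 1 2 3 2 1 2 1 2 1 2 1 2 1 0 1 2 1 2 1 0 1 0 1 0]
  -> pairs=16 depth=3 groups=7 -> no
String 3 '((((((((())))))))()()()()())': depth seq [1 2 3 4 5 6 7 8 9 8 7 6 5 4 3 2 1 2 1 2 1 2 1 2 1 2 1 0]
  -> pairs=14 depth=9 groups=1 -> yes
String 4 '()(())(())((())(())()(()))(()())': depth seq [1 0 1 2 1 0 1 2 1 0 1 2 3 2 1 2 3 2 1 2 1 2 3 2 1 0 1 2 1 2 1 0]
  -> pairs=16 depth=3 groups=5 -> no
String 5 '()()()()()()()()()()(())': depth seq [1 0 1 0 1 0 1 0 1 0 1 0 1 0 1 0 1 0 1 0 1 2 1 0]
  -> pairs=12 depth=2 groups=11 -> no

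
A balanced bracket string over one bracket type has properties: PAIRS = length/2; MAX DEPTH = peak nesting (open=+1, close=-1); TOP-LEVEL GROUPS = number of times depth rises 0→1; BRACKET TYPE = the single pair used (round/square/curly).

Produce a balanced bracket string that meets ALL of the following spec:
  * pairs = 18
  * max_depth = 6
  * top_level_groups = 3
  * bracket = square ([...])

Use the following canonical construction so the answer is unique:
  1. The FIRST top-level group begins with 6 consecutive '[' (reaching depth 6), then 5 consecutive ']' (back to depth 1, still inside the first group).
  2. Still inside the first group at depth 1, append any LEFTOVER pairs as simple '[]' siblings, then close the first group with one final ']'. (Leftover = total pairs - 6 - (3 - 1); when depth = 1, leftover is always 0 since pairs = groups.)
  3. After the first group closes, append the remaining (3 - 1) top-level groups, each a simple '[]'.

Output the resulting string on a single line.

Answer: [[[[[[]]]]][][][][][][][][][][]][][]

Derivation:
Spec: pairs=18 depth=6 groups=3
Leftover pairs = 18 - 6 - (3-1) = 10
First group: deep chain of depth 6 + 10 sibling pairs
Remaining 2 groups: simple '[]' each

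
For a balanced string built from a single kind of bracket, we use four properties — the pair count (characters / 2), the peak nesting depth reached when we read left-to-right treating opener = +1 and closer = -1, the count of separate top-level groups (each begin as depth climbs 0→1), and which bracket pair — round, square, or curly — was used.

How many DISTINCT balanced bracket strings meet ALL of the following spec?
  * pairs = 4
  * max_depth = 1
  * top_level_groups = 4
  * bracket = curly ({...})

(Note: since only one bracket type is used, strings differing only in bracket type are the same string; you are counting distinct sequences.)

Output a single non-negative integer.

Spec: pairs=4 depth=1 groups=4
Count(depth <= 1) = 1
Count(depth <= 0) = 0
Count(depth == 1) = 1 - 0 = 1

Answer: 1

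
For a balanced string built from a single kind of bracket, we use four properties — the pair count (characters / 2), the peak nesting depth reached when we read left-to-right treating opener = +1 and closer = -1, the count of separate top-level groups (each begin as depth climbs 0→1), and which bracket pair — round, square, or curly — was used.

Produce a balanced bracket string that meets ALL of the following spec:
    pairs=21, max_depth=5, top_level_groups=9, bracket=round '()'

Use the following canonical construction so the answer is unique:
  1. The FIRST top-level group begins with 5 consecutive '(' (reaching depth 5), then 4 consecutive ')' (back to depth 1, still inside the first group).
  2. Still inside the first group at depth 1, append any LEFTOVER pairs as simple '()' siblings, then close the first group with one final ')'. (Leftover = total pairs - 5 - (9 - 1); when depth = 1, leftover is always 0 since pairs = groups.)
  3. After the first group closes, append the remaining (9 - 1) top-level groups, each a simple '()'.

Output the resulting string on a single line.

Answer: ((((())))()()()()()()()())()()()()()()()()

Derivation:
Spec: pairs=21 depth=5 groups=9
Leftover pairs = 21 - 5 - (9-1) = 8
First group: deep chain of depth 5 + 8 sibling pairs
Remaining 8 groups: simple '()' each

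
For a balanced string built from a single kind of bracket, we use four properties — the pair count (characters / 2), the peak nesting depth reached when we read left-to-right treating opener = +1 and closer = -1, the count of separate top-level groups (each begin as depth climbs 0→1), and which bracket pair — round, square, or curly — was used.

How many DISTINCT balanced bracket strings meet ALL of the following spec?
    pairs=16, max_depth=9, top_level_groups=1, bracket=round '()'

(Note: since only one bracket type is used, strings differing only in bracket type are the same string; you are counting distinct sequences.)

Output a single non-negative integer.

Answer: 654588

Derivation:
Spec: pairs=16 depth=9 groups=1
Count(depth <= 9) = 9358677
Count(depth <= 8) = 8704089
Count(depth == 9) = 9358677 - 8704089 = 654588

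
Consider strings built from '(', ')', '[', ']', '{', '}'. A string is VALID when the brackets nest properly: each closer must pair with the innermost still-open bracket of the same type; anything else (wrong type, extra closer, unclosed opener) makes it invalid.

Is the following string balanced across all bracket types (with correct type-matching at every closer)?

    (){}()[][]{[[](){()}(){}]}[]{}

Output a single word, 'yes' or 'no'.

Answer: yes

Derivation:
pos 0: push '('; stack = (
pos 1: ')' matches '('; pop; stack = (empty)
pos 2: push '{'; stack = {
pos 3: '}' matches '{'; pop; stack = (empty)
pos 4: push '('; stack = (
pos 5: ')' matches '('; pop; stack = (empty)
pos 6: push '['; stack = [
pos 7: ']' matches '['; pop; stack = (empty)
pos 8: push '['; stack = [
pos 9: ']' matches '['; pop; stack = (empty)
pos 10: push '{'; stack = {
pos 11: push '['; stack = {[
pos 12: push '['; stack = {[[
pos 13: ']' matches '['; pop; stack = {[
pos 14: push '('; stack = {[(
pos 15: ')' matches '('; pop; stack = {[
pos 16: push '{'; stack = {[{
pos 17: push '('; stack = {[{(
pos 18: ')' matches '('; pop; stack = {[{
pos 19: '}' matches '{'; pop; stack = {[
pos 20: push '('; stack = {[(
pos 21: ')' matches '('; pop; stack = {[
pos 22: push '{'; stack = {[{
pos 23: '}' matches '{'; pop; stack = {[
pos 24: ']' matches '['; pop; stack = {
pos 25: '}' matches '{'; pop; stack = (empty)
pos 26: push '['; stack = [
pos 27: ']' matches '['; pop; stack = (empty)
pos 28: push '{'; stack = {
pos 29: '}' matches '{'; pop; stack = (empty)
end: stack empty → VALID
Verdict: properly nested → yes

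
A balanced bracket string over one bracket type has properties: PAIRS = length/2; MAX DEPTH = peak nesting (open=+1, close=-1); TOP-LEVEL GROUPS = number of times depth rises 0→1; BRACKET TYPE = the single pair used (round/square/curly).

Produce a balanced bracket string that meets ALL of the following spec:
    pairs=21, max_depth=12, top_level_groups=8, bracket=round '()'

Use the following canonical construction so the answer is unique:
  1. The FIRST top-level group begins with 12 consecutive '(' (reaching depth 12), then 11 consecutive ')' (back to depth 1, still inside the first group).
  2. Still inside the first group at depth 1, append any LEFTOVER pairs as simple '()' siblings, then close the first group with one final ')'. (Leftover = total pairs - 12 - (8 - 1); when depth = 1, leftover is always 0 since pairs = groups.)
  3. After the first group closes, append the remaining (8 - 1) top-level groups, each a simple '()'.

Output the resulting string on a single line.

Answer: (((((((((((()))))))))))()())()()()()()()()

Derivation:
Spec: pairs=21 depth=12 groups=8
Leftover pairs = 21 - 12 - (8-1) = 2
First group: deep chain of depth 12 + 2 sibling pairs
Remaining 7 groups: simple '()' each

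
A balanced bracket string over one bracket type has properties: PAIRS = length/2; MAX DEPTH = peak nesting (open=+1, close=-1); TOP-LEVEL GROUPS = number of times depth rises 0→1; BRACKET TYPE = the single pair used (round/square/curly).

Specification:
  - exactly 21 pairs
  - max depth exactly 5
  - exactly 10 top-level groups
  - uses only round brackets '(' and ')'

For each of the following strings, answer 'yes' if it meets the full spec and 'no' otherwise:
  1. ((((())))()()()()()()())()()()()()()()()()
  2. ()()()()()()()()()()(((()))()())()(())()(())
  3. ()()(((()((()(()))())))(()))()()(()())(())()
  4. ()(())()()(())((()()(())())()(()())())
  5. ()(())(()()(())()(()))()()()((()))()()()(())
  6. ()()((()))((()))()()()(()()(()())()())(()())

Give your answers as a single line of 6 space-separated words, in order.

String 1 '((((())))()()()()()()())()()()()()()()()()': depth seq [1 2 3 4 5 4 3 2 1 2 1 2 1 2 1 2 1 2 1 2 1 2 1 0 1 0 1 0 1 0 1 0 1 0 1 0 1 0 1 0 1 0]
  -> pairs=21 depth=5 groups=10 -> yes
String 2 '()()()()()()()()()()(((()))()())()(())()(())': depth seq [1 0 1 0 1 0 1 0 1 0 1 0 1 0 1 0 1 0 1 0 1 2 3 4 3 2 1 2 1 2 1 0 1 0 1 2 1 0 1 0 1 2 1 0]
  -> pairs=22 depth=4 groups=15 -> no
String 3 '()()(((()((()(()))())))(()))()()(()())(())()': depth seq [1 0 1 0 1 2 3 4 3 4 5 6 5 6 7 6 5 4 5 4 3 2 1 2 3 2 1 0 1 0 1 0 1 2 1 2 1 0 1 2 1 0 1 0]
  -> pairs=22 depth=7 groups=8 -> no
String 4 '()(())()()(())((()()(())())()(()())())': depth seq [1 0 1 2 1 0 1 0 1 0 1 2 1 0 1 2 3 2 3 2 3 4 3 2 3 2 1 2 1 2 3 2 3 2 1 2 1 0]
  -> pairs=19 depth=4 groups=6 -> no
String 5 '()(())(()()(())()(()))()()()((()))()()()(())': depth seq [1 0 1 2 1 0 1 2 1 2 1 2 3 2 1 2 1 2 3 2 1 0 1 0 1 0 1 0 1 2 3 2 1 0 1 0 1 0 1 0 1 2 1 0]
  -> pairs=22 depth=3 groups=11 -> no
String 6 '()()((()))((()))()()()(()()(()())()())(()())': depth seq [1 0 1 0 1 2 3 2 1 0 1 2 3 2 1 0 1 0 1 0 1 0 1 2 1 2 1 2 3 2 3 2 1 2 1 2 1 0 1 2 1 2 1 0]
  -> pairs=22 depth=3 groups=9 -> no

Answer: yes no no no no no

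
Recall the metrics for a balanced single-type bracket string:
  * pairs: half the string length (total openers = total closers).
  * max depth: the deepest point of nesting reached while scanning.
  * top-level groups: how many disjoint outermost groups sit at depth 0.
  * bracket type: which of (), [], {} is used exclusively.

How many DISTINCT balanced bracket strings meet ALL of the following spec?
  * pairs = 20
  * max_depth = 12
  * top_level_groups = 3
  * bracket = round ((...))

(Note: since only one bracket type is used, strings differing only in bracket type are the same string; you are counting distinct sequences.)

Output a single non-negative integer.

Spec: pairs=20 depth=12 groups=3
Count(depth <= 12) = 1288825524
Count(depth <= 11) = 1285866351
Count(depth == 12) = 1288825524 - 1285866351 = 2959173

Answer: 2959173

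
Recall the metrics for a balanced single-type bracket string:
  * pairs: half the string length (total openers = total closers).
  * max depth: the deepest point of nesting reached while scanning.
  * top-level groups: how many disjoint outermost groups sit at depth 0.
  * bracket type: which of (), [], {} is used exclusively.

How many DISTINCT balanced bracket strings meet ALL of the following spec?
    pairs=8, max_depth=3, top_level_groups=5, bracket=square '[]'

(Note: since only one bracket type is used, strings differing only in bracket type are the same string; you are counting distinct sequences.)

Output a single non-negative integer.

Spec: pairs=8 depth=3 groups=5
Count(depth <= 3) = 70
Count(depth <= 2) = 35
Count(depth == 3) = 70 - 35 = 35

Answer: 35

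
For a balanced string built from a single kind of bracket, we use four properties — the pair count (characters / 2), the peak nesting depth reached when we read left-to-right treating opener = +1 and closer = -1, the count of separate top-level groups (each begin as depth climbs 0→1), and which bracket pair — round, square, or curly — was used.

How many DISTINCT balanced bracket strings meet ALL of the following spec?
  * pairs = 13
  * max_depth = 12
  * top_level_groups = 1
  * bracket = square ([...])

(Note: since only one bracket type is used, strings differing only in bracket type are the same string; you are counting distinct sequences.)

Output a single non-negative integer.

Spec: pairs=13 depth=12 groups=1
Count(depth <= 12) = 208011
Count(depth <= 11) = 207990
Count(depth == 12) = 208011 - 207990 = 21

Answer: 21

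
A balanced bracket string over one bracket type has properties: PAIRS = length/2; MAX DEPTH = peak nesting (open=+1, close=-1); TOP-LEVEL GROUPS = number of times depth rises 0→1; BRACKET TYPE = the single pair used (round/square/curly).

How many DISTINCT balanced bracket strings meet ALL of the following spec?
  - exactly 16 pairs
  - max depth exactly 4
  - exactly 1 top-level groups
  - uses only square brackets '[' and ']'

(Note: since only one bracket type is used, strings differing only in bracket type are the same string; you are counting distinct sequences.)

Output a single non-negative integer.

Answer: 497845

Derivation:
Spec: pairs=16 depth=4 groups=1
Count(depth <= 4) = 514229
Count(depth <= 3) = 16384
Count(depth == 4) = 514229 - 16384 = 497845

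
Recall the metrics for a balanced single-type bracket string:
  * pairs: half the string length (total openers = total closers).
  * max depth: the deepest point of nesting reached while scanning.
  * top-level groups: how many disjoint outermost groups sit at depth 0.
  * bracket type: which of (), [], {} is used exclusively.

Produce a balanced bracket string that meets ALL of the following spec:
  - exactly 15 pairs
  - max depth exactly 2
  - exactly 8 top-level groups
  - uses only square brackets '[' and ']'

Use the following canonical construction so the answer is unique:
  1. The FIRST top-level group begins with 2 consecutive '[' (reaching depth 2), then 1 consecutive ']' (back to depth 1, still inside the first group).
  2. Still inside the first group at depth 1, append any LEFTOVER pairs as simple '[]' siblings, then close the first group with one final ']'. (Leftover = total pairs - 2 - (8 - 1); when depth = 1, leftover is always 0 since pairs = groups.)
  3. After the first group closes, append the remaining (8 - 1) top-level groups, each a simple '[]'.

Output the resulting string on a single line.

Answer: [[][][][][][][]][][][][][][][]

Derivation:
Spec: pairs=15 depth=2 groups=8
Leftover pairs = 15 - 2 - (8-1) = 6
First group: deep chain of depth 2 + 6 sibling pairs
Remaining 7 groups: simple '[]' each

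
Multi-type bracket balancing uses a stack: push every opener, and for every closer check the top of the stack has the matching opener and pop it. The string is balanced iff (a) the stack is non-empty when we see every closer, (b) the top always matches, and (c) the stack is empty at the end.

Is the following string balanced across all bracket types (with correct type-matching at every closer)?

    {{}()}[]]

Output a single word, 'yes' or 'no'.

Answer: no

Derivation:
pos 0: push '{'; stack = {
pos 1: push '{'; stack = {{
pos 2: '}' matches '{'; pop; stack = {
pos 3: push '('; stack = {(
pos 4: ')' matches '('; pop; stack = {
pos 5: '}' matches '{'; pop; stack = (empty)
pos 6: push '['; stack = [
pos 7: ']' matches '['; pop; stack = (empty)
pos 8: saw closer ']' but stack is empty → INVALID
Verdict: unmatched closer ']' at position 8 → no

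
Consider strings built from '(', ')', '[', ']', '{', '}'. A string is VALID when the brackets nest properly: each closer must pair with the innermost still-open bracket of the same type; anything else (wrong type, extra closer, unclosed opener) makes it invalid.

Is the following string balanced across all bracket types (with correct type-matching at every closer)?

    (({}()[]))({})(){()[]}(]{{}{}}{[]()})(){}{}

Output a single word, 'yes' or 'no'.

pos 0: push '('; stack = (
pos 1: push '('; stack = ((
pos 2: push '{'; stack = (({
pos 3: '}' matches '{'; pop; stack = ((
pos 4: push '('; stack = (((
pos 5: ')' matches '('; pop; stack = ((
pos 6: push '['; stack = (([
pos 7: ']' matches '['; pop; stack = ((
pos 8: ')' matches '('; pop; stack = (
pos 9: ')' matches '('; pop; stack = (empty)
pos 10: push '('; stack = (
pos 11: push '{'; stack = ({
pos 12: '}' matches '{'; pop; stack = (
pos 13: ')' matches '('; pop; stack = (empty)
pos 14: push '('; stack = (
pos 15: ')' matches '('; pop; stack = (empty)
pos 16: push '{'; stack = {
pos 17: push '('; stack = {(
pos 18: ')' matches '('; pop; stack = {
pos 19: push '['; stack = {[
pos 20: ']' matches '['; pop; stack = {
pos 21: '}' matches '{'; pop; stack = (empty)
pos 22: push '('; stack = (
pos 23: saw closer ']' but top of stack is '(' (expected ')') → INVALID
Verdict: type mismatch at position 23: ']' closes '(' → no

Answer: no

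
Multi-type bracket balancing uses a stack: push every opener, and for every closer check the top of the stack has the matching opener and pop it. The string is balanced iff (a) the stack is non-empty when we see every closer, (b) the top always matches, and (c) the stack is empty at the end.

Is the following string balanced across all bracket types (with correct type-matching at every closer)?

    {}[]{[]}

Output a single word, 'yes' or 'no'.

pos 0: push '{'; stack = {
pos 1: '}' matches '{'; pop; stack = (empty)
pos 2: push '['; stack = [
pos 3: ']' matches '['; pop; stack = (empty)
pos 4: push '{'; stack = {
pos 5: push '['; stack = {[
pos 6: ']' matches '['; pop; stack = {
pos 7: '}' matches '{'; pop; stack = (empty)
end: stack empty → VALID
Verdict: properly nested → yes

Answer: yes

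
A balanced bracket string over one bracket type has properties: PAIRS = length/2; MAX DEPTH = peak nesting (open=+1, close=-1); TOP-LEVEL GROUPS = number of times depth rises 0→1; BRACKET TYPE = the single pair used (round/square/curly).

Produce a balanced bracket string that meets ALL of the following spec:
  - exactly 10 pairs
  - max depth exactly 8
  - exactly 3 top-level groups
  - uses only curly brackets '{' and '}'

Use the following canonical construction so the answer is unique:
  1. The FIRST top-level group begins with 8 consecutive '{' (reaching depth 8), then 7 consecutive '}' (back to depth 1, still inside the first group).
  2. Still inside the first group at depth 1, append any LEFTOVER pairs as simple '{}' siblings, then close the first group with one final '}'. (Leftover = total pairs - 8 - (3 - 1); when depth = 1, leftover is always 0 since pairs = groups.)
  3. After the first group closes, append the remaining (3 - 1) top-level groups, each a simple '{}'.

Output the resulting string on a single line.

Spec: pairs=10 depth=8 groups=3
Leftover pairs = 10 - 8 - (3-1) = 0
First group: deep chain of depth 8 + 0 sibling pairs
Remaining 2 groups: simple '{}' each

Answer: {{{{{{{{}}}}}}}}{}{}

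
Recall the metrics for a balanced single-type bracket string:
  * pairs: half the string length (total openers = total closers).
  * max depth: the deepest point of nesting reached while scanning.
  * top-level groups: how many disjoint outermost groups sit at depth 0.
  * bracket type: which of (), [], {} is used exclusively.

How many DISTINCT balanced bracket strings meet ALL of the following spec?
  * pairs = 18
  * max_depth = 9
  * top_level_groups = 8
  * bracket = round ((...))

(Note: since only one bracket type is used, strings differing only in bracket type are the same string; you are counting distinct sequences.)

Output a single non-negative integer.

Spec: pairs=18 depth=9 groups=8
Count(depth <= 9) = 3749260
Count(depth <= 8) = 3747076
Count(depth == 9) = 3749260 - 3747076 = 2184

Answer: 2184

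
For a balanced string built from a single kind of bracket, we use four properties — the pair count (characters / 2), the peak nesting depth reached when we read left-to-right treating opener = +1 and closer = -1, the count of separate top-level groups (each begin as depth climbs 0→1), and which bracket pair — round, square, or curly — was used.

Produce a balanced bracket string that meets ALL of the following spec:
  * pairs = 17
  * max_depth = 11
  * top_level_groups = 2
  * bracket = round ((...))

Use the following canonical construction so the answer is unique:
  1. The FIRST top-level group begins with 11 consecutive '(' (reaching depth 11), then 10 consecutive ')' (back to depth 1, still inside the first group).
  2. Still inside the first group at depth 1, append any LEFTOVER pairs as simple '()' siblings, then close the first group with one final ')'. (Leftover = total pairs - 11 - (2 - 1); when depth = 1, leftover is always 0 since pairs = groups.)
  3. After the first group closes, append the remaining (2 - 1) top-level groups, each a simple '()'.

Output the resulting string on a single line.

Spec: pairs=17 depth=11 groups=2
Leftover pairs = 17 - 11 - (2-1) = 5
First group: deep chain of depth 11 + 5 sibling pairs
Remaining 1 groups: simple '()' each

Answer: ((((((((((())))))))))()()()()())()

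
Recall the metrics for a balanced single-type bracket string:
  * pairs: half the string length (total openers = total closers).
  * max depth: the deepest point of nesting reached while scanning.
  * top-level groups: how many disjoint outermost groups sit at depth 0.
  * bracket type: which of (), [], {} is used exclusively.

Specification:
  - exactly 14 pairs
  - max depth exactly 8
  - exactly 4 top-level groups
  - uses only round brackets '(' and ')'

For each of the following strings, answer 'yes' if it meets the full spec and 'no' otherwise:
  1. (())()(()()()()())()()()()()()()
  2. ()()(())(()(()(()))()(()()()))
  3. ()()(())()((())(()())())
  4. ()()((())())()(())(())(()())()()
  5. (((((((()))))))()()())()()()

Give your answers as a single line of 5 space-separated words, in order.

Answer: no no no no yes

Derivation:
String 1 '(())()(()()()()())()()()()()()()': depth seq [1 2 1 0 1 0 1 2 1 2 1 2 1 2 1 2 1 0 1 0 1 0 1 0 1 0 1 0 1 0 1 0]
  -> pairs=16 depth=2 groups=10 -> no
String 2 '()()(())(()(()(()))()(()()()))': depth seq [1 0 1 0 1 2 1 0 1 2 1 2 3 2 3 4 3 2 1 2 1 2 3 2 3 2 3 2 1 0]
  -> pairs=15 depth=4 groups=4 -> no
String 3 '()()(())()((())(()())())': depth seq [1 0 1 0 1 2 1 0 1 0 1 2 3 2 1 2 3 2 3 2 1 2 1 0]
  -> pairs=12 depth=3 groups=5 -> no
String 4 '()()((())())()(())(())(()())()()': depth seq [1 0 1 0 1 2 3 2 1 2 1 0 1 0 1 2 1 0 1 2 1 0 1 2 1 2 1 0 1 0 1 0]
  -> pairs=16 depth=3 groups=9 -> no
String 5 '(((((((()))))))()()())()()()': depth seq [1 2 3 4 5 6 7 8 7 6 5 4 3 2 1 2 1 2 1 2 1 0 1 0 1 0 1 0]
  -> pairs=14 depth=8 groups=4 -> yes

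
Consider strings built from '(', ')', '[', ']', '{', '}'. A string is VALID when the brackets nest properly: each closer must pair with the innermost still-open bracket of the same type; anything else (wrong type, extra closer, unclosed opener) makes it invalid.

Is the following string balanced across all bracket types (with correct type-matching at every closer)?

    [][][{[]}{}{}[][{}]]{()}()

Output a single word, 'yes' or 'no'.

pos 0: push '['; stack = [
pos 1: ']' matches '['; pop; stack = (empty)
pos 2: push '['; stack = [
pos 3: ']' matches '['; pop; stack = (empty)
pos 4: push '['; stack = [
pos 5: push '{'; stack = [{
pos 6: push '['; stack = [{[
pos 7: ']' matches '['; pop; stack = [{
pos 8: '}' matches '{'; pop; stack = [
pos 9: push '{'; stack = [{
pos 10: '}' matches '{'; pop; stack = [
pos 11: push '{'; stack = [{
pos 12: '}' matches '{'; pop; stack = [
pos 13: push '['; stack = [[
pos 14: ']' matches '['; pop; stack = [
pos 15: push '['; stack = [[
pos 16: push '{'; stack = [[{
pos 17: '}' matches '{'; pop; stack = [[
pos 18: ']' matches '['; pop; stack = [
pos 19: ']' matches '['; pop; stack = (empty)
pos 20: push '{'; stack = {
pos 21: push '('; stack = {(
pos 22: ')' matches '('; pop; stack = {
pos 23: '}' matches '{'; pop; stack = (empty)
pos 24: push '('; stack = (
pos 25: ')' matches '('; pop; stack = (empty)
end: stack empty → VALID
Verdict: properly nested → yes

Answer: yes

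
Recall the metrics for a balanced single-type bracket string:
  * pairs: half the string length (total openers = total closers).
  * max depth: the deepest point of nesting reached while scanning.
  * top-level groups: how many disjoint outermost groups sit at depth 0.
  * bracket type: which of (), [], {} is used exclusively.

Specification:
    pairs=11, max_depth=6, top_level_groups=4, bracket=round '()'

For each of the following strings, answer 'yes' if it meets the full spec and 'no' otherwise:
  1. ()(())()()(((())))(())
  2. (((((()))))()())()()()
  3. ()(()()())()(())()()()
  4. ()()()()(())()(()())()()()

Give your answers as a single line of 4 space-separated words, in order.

Answer: no yes no no

Derivation:
String 1 '()(())()()(((())))(())': depth seq [1 0 1 2 1 0 1 0 1 0 1 2 3 4 3 2 1 0 1 2 1 0]
  -> pairs=11 depth=4 groups=6 -> no
String 2 '(((((()))))()())()()()': depth seq [1 2 3 4 5 6 5 4 3 2 1 2 1 2 1 0 1 0 1 0 1 0]
  -> pairs=11 depth=6 groups=4 -> yes
String 3 '()(()()())()(())()()()': depth seq [1 0 1 2 1 2 1 2 1 0 1 0 1 2 1 0 1 0 1 0 1 0]
  -> pairs=11 depth=2 groups=7 -> no
String 4 '()()()()(())()(()())()()()': depth seq [1 0 1 0 1 0 1 0 1 2 1 0 1 0 1 2 1 2 1 0 1 0 1 0 1 0]
  -> pairs=13 depth=2 groups=10 -> no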